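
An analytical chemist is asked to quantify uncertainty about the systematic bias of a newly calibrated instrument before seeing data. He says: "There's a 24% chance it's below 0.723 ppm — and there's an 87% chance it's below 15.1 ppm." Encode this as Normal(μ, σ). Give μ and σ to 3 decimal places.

The p-quantile of Normal(μ,σ) is μ + z_p·σ, with z_{0.24} = -0.7063 and z_{0.87} = 1.126.
Eliminate σ: μ = (z₂·x₁ − z₁·x₂)/(z₂ − z₁) = (1.126·0.723 − (-0.7063)·15.1)/1.833 = 6.264.
Then σ = (x₂ − x₁)/(z₂ − z₁) = (15.1 − 0.723)/1.833 = 7.845.

μ = 6.264, σ = 7.845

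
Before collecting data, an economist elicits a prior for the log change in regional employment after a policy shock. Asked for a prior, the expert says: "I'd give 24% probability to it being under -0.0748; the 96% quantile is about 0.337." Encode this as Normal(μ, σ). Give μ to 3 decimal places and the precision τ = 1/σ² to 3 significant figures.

μ = 0.044, τ = 35.6

The p-quantile of Normal(μ,σ) is μ + z_p·σ, with z_{0.24} = -0.7063 and z_{0.96} = 1.751.
Eliminate σ: μ = (z₂·x₁ − z₁·x₂)/(z₂ − z₁) = (1.751·-0.0748 − (-0.7063)·0.337)/2.457 = 0.044.
Then σ = (x₂ − x₁)/(z₂ − z₁) = (0.337 − -0.0748)/2.457 = 0.168.
Precision τ = 1/σ² = 1/0.1676² = 35.6.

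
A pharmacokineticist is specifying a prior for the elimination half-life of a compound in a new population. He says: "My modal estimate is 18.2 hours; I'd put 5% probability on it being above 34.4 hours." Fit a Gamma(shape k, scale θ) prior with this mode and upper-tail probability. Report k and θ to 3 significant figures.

Gamma(k,θ) with k>1 has mode (k−1)θ, so θ = 18.2/(k−1).
Need P(X < 34.4) = 0.95 with θ tied to k this way. Start at k = 2, θ = 18.2: P(X<34.4) ≈ 0.563.
Too low — raise k to concentrate. Iterating converges to k ≈ 7.86.
Then θ = 18.2/(7.86−1) ≈ 2.65.

k ≈ 7.86, θ ≈ 2.65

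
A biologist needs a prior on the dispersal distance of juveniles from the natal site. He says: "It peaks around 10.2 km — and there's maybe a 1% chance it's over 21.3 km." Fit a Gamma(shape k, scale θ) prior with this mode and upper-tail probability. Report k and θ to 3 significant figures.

k ≈ 9.98, θ ≈ 1.14

Gamma(k,θ) with k>1 has mode (k−1)θ, so θ = 10.2/(k−1).
Need P(X < 21.3) = 0.99 with θ tied to k this way. Start at k = 2, θ = 10.2: P(X<21.3) ≈ 0.617.
Too low — raise k to concentrate. Iterating converges to k ≈ 9.98.
Then θ = 10.2/(9.98−1) ≈ 1.14.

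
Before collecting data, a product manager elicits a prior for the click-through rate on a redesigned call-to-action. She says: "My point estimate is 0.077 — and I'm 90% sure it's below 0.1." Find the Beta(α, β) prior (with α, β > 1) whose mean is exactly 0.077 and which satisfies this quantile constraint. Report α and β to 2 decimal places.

With mean 0.077 fixed, write α = 0.077s, β = 0.923s where s = α+β.
Need P(θ < 0.1) = 0.9 under Beta(0.077s, 0.923s). Normal approximation: (q−m)/√(m(1−m)/s) ≈ z_{0.9} = 1.28, so s ≈ 0.077·0.923·(1.28)²/(0.1−0.077)² = 220.7.
At s = 220.7: P(θ<0.1) ≈ 0.894. Adjusting to match 0.9 gives s ≈ 233.08.
So α = 0.077·233.08 ≈ 17.95, β = 0.923·233.08 ≈ 215.14.

α ≈ 17.95, β ≈ 215.14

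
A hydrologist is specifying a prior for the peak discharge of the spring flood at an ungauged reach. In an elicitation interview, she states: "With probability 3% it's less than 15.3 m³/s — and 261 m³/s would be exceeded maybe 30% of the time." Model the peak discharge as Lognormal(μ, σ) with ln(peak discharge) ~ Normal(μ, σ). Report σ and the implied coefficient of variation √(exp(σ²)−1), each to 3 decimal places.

σ ≈ 1.179, CV ≈ 1.737

If T ~ Lognormal(μ,σ) then ln T ~ Normal(μ,σ), so the p-quantile of ln T is μ + z_p·σ.
ln(15.3) = 2.728 and ln(261) = 5.565; z_{0.03} = -1.881, z_{0.7} = 0.5244.
σ = (5.565 − 2.728)/(0.5244 − (-1.881)) = 1.179.
μ = 2.728 − (-1.881)·1.179 = 4.946.
CV = √(exp(σ²)−1) = √(exp(1.3910)−1) = 1.737.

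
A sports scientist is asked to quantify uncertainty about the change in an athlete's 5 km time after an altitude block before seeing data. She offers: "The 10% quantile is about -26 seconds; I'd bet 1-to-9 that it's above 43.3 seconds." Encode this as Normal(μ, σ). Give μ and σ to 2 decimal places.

μ = 8.65, σ = 27.04

For Normal(μ,σ), the p-quantile is μ + z_p·σ. Here z_{0.1} = -1.282, z_{0.9} = 1.282.
So -26 = μ − 1.282σ and 43.3 = μ + 1.282σ.
Subtracting: σ = (43.3 − -26)/(1.282 − (-1.282)) = 27.04.
Then μ = -26 − (-1.282)·27.04 = 8.65.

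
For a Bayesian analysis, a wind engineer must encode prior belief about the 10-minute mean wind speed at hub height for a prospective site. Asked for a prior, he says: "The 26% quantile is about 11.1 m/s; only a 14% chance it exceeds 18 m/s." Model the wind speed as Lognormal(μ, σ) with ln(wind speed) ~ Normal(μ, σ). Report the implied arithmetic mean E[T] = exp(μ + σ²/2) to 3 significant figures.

If T ~ Lognormal(μ,σ) then ln T ~ Normal(μ,σ), so the p-quantile of ln T is μ + z_p·σ.
ln(11.1) = 2.407 and ln(18) = 2.89; z_{0.26} = -0.6433, z_{0.86} = 1.08.
σ = (2.89 − 2.407)/(1.08 − (-0.6433)) = 0.280.
μ = 2.407 − (-0.6433)·0.280 = 2.587.
E[T] = exp(μ + σ²/2) = exp(2.587 + 0.0393) = 13.8 m/s.

E[T] ≈ 13.8 m/s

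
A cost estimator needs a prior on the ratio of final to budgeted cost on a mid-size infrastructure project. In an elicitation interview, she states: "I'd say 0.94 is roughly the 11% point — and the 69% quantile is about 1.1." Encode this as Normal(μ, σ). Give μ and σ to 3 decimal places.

The p-quantile of Normal(μ,σ) is μ + z_p·σ, with z_{0.11} = -1.227 and z_{0.69} = 0.4959.
Eliminate σ: μ = (z₂·x₁ − z₁·x₂)/(z₂ − z₁) = (0.4959·0.94 − (-1.227)·1.1)/1.722 = 1.054.
Then σ = (x₂ − x₁)/(z₂ − z₁) = (1.1 − 0.94)/1.722 = 0.093.

μ = 1.054, σ = 0.093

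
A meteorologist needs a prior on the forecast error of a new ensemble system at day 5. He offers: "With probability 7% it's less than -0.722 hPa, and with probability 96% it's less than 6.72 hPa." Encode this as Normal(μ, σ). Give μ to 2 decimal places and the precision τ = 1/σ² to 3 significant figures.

For Normal(μ,σ), the p-quantile is μ + z_p·σ. Here z_{0.07} = -1.476, z_{0.96} = 1.751.
So -0.722 = μ − 1.476σ and 6.72 = μ + 1.751σ.
Subtracting: σ = (6.72 − -0.722)/(1.751 − (-1.476)) = 2.31.
Then μ = -0.722 − (-1.476)·2.31 = 2.68.
Precision τ = 1/σ² = 1/2.307² = 0.188.

μ = 2.68, τ = 0.188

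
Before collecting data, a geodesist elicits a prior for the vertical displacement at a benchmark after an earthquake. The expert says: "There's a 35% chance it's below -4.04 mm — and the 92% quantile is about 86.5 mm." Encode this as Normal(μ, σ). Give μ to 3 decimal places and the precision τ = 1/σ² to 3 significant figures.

For Normal(μ,σ), the p-quantile is μ + z_p·σ. Here z_{0.35} = -0.3853, z_{0.92} = 1.405.
So -4.04 = μ − 0.3853σ and 86.5 = μ + 1.405σ.
Subtracting: σ = (86.5 − -4.04)/(1.405 − (-0.3853)) = 50.570.
Then μ = -4.04 − (-0.3853)·50.570 = 15.446.
Precision τ = 1/σ² = 1/50.57² = 0.000391.

μ = 15.446, τ = 0.000391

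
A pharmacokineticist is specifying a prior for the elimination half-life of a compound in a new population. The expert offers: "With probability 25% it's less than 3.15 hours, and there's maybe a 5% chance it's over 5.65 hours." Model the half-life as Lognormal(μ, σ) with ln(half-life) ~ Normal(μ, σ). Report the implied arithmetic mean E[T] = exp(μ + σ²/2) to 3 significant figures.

If T ~ Lognormal(μ,σ) then ln T ~ Normal(μ,σ), so the p-quantile of ln T is μ + z_p·σ.
ln(3.15) = 1.147 and ln(5.65) = 1.732; z_{0.25} = -0.6745, z_{0.95} = 1.645.
σ = (1.732 − 1.147)/(1.645 − (-0.6745)) = 0.252.
μ = 1.147 − (-0.6745)·0.252 = 1.317.
E[T] = exp(μ + σ²/2) = exp(1.317 + 0.0317) = 3.85 hours.

E[T] ≈ 3.85 hours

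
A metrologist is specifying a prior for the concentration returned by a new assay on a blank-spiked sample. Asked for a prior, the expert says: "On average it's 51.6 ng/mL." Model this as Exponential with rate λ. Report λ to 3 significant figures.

Exponential mean = 1/λ, so λ = 1/51.6 = 0.0194.

λ ≈ 0.0194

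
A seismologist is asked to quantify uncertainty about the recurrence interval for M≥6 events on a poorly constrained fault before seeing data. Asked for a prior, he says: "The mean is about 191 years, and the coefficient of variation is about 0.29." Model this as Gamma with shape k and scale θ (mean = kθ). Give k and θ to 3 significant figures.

For Gamma(k, scale θ): mean = kθ, variance = kθ², so CV = 1/√k.
CV = 0.29, hence k = 1/CV² = 11.9.
Then θ = mean/k = 191/11.9 = 16.1.

k ≈ 11.9, θ ≈ 16.1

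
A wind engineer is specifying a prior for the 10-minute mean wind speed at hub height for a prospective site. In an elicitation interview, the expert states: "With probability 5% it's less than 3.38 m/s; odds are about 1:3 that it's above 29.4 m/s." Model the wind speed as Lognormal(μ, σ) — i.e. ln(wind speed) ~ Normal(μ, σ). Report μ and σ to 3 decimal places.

μ ≈ 2.752, σ ≈ 0.933

If T ~ Lognormal(μ,σ) then ln T ~ Normal(μ,σ), so the p-quantile of ln T is μ + z_p·σ.
ln(3.38) = 1.218 and ln(29.4) = 3.381; z_{0.05} = -1.645, z_{0.75} = 0.6745.
σ = (3.381 − 1.218)/(0.6745 − (-1.645)) = 0.933.
μ = 1.218 − (-1.645)·0.933 = 2.752.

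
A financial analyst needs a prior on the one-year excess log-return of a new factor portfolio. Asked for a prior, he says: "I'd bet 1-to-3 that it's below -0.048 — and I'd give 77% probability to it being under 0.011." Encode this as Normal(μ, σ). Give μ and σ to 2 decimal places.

The p-quantile of Normal(μ,σ) is μ + z_p·σ, with z_{0.25} = -0.6745 and z_{0.77} = 0.7388.
Eliminate σ: μ = (z₂·x₁ − z₁·x₂)/(z₂ − z₁) = (0.7388·-0.048 − (-0.6745)·0.011)/1.413 = -0.02.
Then σ = (x₂ − x₁)/(z₂ − z₁) = (0.011 − -0.048)/1.413 = 0.04.

μ = -0.02, σ = 0.04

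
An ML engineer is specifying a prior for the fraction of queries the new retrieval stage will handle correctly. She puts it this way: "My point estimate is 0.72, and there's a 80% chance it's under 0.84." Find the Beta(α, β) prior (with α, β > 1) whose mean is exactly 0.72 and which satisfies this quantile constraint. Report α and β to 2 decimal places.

With mean 0.72 fixed, write α = 0.72s, β = 0.28s where s = α+β.
Need P(θ < 0.84) = 0.8 under Beta(0.72s, 0.28s). Normal approximation: (q−m)/√(m(1−m)/s) ≈ z_{0.8} = 0.842, so s ≈ 0.72·0.28·(0.842)²/(0.84−0.72)² = 9.9.
At s = 9.9: P(θ<0.84) ≈ 0.794. Adjusting to match 0.8 gives s ≈ 10.28.
So α = 0.72·10.28 ≈ 7.40, β = 0.28·10.28 ≈ 2.88.

α ≈ 7.40, β ≈ 2.88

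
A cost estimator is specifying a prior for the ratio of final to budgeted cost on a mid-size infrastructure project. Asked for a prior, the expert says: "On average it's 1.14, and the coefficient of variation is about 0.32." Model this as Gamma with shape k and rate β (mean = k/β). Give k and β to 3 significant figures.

k ≈ 9.77, β ≈ 8.57

For Gamma(k, rate β): mean = k/β, variance = k/β², so CV = 1/√k.
CV = 0.32, hence k = 1/CV² = 9.77.
Then β = k/mean = 9.77/1.14 = 8.57.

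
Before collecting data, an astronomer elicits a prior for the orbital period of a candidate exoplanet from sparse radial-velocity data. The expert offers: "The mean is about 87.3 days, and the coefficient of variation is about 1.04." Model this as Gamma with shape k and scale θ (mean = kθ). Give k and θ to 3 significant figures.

k ≈ 0.925, θ ≈ 94.4

For Gamma(k, scale θ): mean = kθ, variance = kθ², so CV = 1/√k.
CV = 1.04, hence k = 1/CV² = 0.925.
Then θ = mean/k = 87.3/0.925 = 94.4.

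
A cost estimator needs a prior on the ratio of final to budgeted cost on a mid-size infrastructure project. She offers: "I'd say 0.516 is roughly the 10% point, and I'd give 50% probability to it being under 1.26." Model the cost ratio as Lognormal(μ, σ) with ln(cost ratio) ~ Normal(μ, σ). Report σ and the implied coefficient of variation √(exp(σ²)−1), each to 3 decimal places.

If T ~ Lognormal(μ,σ) then ln T ~ Normal(μ,σ), so the p-quantile of ln T is μ + z_p·σ.
ln(0.516) = -0.6616 and ln(1.26) = 0.2311; z_{0.1} = -1.282, z_{0.5} = 0.
σ = (0.2311 − -0.6616)/(0 − (-1.282)) = 0.697.
μ = -0.6616 − (-1.282)·0.697 = 0.231.
CV = √(exp(σ²)−1) = √(exp(0.4853)−1) = 0.790.

σ ≈ 0.697, CV ≈ 0.790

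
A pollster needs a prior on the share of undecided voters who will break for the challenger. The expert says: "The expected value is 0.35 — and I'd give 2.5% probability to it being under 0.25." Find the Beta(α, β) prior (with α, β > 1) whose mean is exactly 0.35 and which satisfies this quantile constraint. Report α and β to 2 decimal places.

With mean 0.35 fixed, write α = 0.35s, β = 0.65s where s = α+β.
Need P(θ < 0.25) = 0.025 under Beta(0.35s, 0.65s). Normal approximation: (q−m)/√(m(1−m)/s) ≈ z_{0.025} = -1.96, so s ≈ 0.35·0.65·(-1.96)²/(0.25−0.35)² = 87.4.
At s = 87.4: P(θ<0.25) ≈ 0.020. Adjusting to match 0.025 gives s ≈ 79.99.
So α = 0.35·79.99 ≈ 28.00, β = 0.65·79.99 ≈ 51.99.

α ≈ 28.00, β ≈ 51.99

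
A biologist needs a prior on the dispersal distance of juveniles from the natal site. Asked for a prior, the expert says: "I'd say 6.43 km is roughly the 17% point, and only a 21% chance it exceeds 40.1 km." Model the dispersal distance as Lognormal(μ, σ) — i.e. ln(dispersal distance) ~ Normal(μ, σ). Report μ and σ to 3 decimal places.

If T ~ Lognormal(μ,σ) then ln T ~ Normal(μ,σ), so the p-quantile of ln T is μ + z_p·σ.
ln(6.43) = 1.861 and ln(40.1) = 3.691; z_{0.17} = -0.9542, z_{0.79} = 0.8064.
σ = (3.691 − 1.861)/(0.8064 − (-0.9542)) = 1.040.
μ = 1.861 − (-0.9542)·1.040 = 2.853.

μ ≈ 2.853, σ ≈ 1.040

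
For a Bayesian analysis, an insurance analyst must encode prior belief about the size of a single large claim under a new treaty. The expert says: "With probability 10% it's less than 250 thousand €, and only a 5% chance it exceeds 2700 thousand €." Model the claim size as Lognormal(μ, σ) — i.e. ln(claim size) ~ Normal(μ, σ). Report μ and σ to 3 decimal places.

If T ~ Lognormal(μ,σ) then ln T ~ Normal(μ,σ), so the p-quantile of ln T is μ + z_p·σ.
ln(250) = 5.521 and ln(2700) = 7.901; z_{0.1} = -1.282, z_{0.95} = 1.645.
σ = (7.901 − 5.521)/(1.645 − (-1.282)) = 0.813.
μ = 5.521 − (-1.282)·0.813 = 6.564.

μ ≈ 6.564, σ ≈ 0.813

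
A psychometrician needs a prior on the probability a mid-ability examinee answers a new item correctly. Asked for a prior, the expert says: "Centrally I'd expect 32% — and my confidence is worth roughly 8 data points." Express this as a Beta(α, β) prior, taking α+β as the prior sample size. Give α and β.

Under the effective-sample-size interpretation, Beta(α, β) has prior mean α/(α+β) and prior sample size α+β.
So α+β = 8 and α/(α+β) = 0.32, giving α = 0.32·8 = 2.56 and β = 8 − 2.56 = 5.44.

α = 2.56, β = 5.44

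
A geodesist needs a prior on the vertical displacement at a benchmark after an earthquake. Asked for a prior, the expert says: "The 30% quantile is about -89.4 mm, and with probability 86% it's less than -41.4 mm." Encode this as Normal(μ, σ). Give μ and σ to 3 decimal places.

μ = -73.714, σ = 29.912

For Normal(μ,σ), the p-quantile is μ + z_p·σ. Here z_{0.3} = -0.5244, z_{0.86} = 1.08.
So -89.4 = μ − 0.5244σ and -41.4 = μ + 1.08σ.
Subtracting: σ = (-41.4 − -89.4)/(1.08 − (-0.5244)) = 29.912.
Then μ = -89.4 − (-0.5244)·29.912 = -73.714.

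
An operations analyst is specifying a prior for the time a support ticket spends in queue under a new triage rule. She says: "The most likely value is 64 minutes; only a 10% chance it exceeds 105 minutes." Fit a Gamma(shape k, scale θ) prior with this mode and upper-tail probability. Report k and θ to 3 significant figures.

k ≈ 8.69, θ ≈ 8.32

Gamma(k,θ) with k>1 has mode (k−1)θ, so θ = 64/(k−1).
Need P(X < 105) = 0.9 with θ tied to k this way. Start at k = 2, θ = 64: P(X<105) ≈ 0.488.
Too low — raise k to concentrate. Iterating converges to k ≈ 8.69.
Then θ = 64/(8.69−1) ≈ 8.32.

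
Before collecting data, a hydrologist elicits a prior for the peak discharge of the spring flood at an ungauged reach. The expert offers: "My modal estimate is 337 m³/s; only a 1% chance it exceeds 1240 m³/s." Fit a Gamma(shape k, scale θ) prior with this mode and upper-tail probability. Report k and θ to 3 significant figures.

k ≈ 3.52, θ ≈ 134

Gamma(k,θ) with k>1 has mode (k−1)θ, so θ = 337/(k−1).
Need P(X < 1240) = 0.99 with θ tied to k this way. Start at k = 2, θ = 337: P(X<1240) ≈ 0.882.
Too low — raise k to concentrate. Iterating converges to k ≈ 3.52.
Then θ = 337/(3.52−1) ≈ 134.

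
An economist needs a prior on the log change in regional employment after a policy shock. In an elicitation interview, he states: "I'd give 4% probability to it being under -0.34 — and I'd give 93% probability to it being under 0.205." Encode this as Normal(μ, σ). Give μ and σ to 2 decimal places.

For Normal(μ,σ), the p-quantile is μ + z_p·σ. Here z_{0.04} = -1.751, z_{0.93} = 1.476.
So -0.34 = μ − 1.751σ and 0.205 = μ + 1.476σ.
Subtracting: σ = (0.205 − -0.34)/(1.476 − (-1.751)) = 0.17.
Then μ = -0.34 − (-1.751)·0.17 = -0.04.

μ = -0.04, σ = 0.17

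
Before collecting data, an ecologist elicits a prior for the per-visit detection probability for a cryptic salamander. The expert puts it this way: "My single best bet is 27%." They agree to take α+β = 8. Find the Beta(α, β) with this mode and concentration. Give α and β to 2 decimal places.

For α,β > 1 the Beta mode is (α−1)/(α+β−2). With α+β = 8, the mode is (α−1)/6.
Set (α−1)/6 = 0.27 → α = 1 + 0.27·6 = 2.62.
β = 8 − α = 5.38.

α = 2.62, β = 5.38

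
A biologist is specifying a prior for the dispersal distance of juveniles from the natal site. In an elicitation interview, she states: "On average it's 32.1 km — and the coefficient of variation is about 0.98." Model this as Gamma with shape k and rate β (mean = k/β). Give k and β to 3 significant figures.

For Gamma(k, rate β): mean = k/β, variance = k/β², so CV = 1/√k.
CV = 0.98, hence k = 1/CV² = 1.04.
Then β = k/mean = 1.04/32.1 = 0.0324.

k ≈ 1.04, β ≈ 0.0324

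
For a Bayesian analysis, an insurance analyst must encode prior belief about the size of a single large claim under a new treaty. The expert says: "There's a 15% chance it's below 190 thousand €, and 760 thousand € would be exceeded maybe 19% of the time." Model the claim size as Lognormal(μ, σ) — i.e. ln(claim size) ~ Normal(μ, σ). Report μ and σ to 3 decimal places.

μ ≈ 5.998, σ ≈ 0.724

If T ~ Lognormal(μ,σ) then ln T ~ Normal(μ,σ), so the p-quantile of ln T is μ + z_p·σ.
ln(190) = 5.247 and ln(760) = 6.633; z_{0.15} = -1.036, z_{0.81} = 0.8779.
σ = (6.633 − 5.247)/(0.8779 − (-1.036)) = 0.724.
μ = 5.247 − (-1.036)·0.724 = 5.998.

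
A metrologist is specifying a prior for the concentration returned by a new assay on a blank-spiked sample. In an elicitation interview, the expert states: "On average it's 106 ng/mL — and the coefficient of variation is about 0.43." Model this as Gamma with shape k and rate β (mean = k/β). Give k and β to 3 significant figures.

For Gamma(k, rate β): mean = k/β, variance = k/β², so CV = 1/√k.
CV = 0.43, hence k = 1/CV² = 5.41.
Then β = k/mean = 5.41/106 = 0.051.

k ≈ 5.41, β ≈ 0.051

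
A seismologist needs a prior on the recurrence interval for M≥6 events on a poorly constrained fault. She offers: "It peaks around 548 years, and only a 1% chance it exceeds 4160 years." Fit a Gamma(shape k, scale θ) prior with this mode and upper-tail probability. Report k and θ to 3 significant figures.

Gamma(k,θ) with k>1 has mode (k−1)θ, so θ = 548/(k−1).
Need P(X < 4160) = 0.99 with θ tied to k this way. Start at k = 2, θ = 548: P(X<4160) ≈ 0.996.
Too high — lower k to spread out. Iterating converges to k ≈ 1.83.
Then θ = 548/(1.83−1) ≈ 658.

k ≈ 1.83, θ ≈ 658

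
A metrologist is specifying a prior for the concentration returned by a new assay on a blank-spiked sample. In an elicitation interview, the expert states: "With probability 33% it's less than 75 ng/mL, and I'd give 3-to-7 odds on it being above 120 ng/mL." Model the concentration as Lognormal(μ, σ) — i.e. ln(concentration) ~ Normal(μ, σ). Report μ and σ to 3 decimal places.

μ ≈ 4.532, σ ≈ 0.487

If T ~ Lognormal(μ,σ) then ln T ~ Normal(μ,σ), so the p-quantile of ln T is μ + z_p·σ.
ln(75) = 4.317 and ln(120) = 4.787; z_{0.33} = -0.4399, z_{0.7} = 0.5244.
σ = (4.787 − 4.317)/(0.5244 − (-0.4399)) = 0.487.
μ = 4.317 − (-0.4399)·0.487 = 4.532.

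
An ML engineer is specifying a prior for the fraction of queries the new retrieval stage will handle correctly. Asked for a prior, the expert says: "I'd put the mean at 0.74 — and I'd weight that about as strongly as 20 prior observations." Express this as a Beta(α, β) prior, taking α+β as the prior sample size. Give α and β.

α = 14.8, β = 5.2

Under the effective-sample-size interpretation, Beta(α, β) has prior mean α/(α+β) and prior sample size α+β.
So α+β = 20 and α/(α+β) = 0.74, giving α = 0.74·20 = 14.8 and β = 20 − 14.8 = 5.2.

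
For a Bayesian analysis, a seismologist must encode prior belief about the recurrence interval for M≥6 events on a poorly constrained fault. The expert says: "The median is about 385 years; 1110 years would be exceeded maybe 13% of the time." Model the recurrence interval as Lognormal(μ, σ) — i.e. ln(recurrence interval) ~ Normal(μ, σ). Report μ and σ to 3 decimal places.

If T ~ Lognormal(μ,σ) then ln T ~ Normal(μ,σ), so the p-quantile of ln T is μ + z_p·σ.
ln(385) = 5.953 and ln(1110) = 7.012; z_{0.5} = 0, z_{0.87} = 1.126.
σ = (7.012 − 5.953)/(1.126 − (0)) = 0.940.
μ = 5.953 − (0)·0.940 = 5.953.

μ ≈ 5.953, σ ≈ 0.940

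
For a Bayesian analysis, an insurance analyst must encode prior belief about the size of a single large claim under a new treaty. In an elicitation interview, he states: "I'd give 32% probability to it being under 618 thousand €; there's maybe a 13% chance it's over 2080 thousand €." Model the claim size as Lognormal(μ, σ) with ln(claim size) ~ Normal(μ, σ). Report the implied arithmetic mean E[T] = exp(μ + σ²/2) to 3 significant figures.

E[T] ≈ 1180 thousand €

If T ~ Lognormal(μ,σ) then ln T ~ Normal(μ,σ), so the p-quantile of ln T is μ + z_p·σ.
ln(618) = 6.426 and ln(2080) = 7.64; z_{0.32} = -0.4677, z_{0.87} = 1.126.
σ = (7.64 − 6.426)/(1.126 − (-0.4677)) = 0.761.
μ = 6.426 − (-0.4677)·0.761 = 6.783.
E[T] = exp(μ + σ²/2) = exp(6.783 + 0.2898) = 1180 thousand €.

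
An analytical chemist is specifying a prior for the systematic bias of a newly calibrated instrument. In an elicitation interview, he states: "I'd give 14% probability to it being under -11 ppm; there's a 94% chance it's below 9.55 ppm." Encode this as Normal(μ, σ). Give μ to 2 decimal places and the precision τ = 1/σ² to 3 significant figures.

The p-quantile of Normal(μ,σ) is μ + z_p·σ, with z_{0.14} = -1.08 and z_{0.94} = 1.555.
Eliminate σ: μ = (z₂·x₁ − z₁·x₂)/(z₂ − z₁) = (1.555·-11 − (-1.08)·9.55)/2.635 = -2.58.
Then σ = (x₂ − x₁)/(z₂ − z₁) = (9.55 − -11)/2.635 = 7.80.
Precision τ = 1/σ² = 1/7.799² = 0.0164.

μ = -2.58, τ = 0.0164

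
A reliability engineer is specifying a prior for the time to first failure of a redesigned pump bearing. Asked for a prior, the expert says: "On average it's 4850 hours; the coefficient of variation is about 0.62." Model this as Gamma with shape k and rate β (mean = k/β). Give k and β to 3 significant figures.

For Gamma(k, rate β): mean = k/β, variance = k/β², so CV = 1/√k.
CV = 0.62, hence k = 1/CV² = 2.6.
Then β = k/mean = 2.6/4850 = 0.000536.

k ≈ 2.6, β ≈ 0.000536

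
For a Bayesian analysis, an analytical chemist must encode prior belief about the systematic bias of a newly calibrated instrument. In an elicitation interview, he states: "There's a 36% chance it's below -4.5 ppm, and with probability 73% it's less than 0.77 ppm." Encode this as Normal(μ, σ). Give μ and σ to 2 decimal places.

The p-quantile of Normal(μ,σ) is μ + z_p·σ, with z_{0.36} = -0.3585 and z_{0.73} = 0.6128.
Eliminate σ: μ = (z₂·x₁ − z₁·x₂)/(z₂ − z₁) = (0.6128·-4.5 − (-0.3585)·0.77)/0.9713 = -2.56.
Then σ = (x₂ − x₁)/(z₂ − z₁) = (0.77 − -4.5)/0.9713 = 5.43.

μ = -2.56, σ = 5.43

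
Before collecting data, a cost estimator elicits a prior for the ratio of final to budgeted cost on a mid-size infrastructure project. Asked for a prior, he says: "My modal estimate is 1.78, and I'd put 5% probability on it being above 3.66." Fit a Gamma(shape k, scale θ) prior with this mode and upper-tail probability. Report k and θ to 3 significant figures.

Gamma(k,θ) with k>1 has mode (k−1)θ, so θ = 1.78/(k−1).
Need P(X < 3.66) = 0.95 with θ tied to k this way. Start at k = 2, θ = 1.78: P(X<3.66) ≈ 0.609.
Too low — raise k to concentrate. Iterating converges to k ≈ 6.32.
Then θ = 1.78/(6.32−1) ≈ 0.334.

k ≈ 6.32, θ ≈ 0.334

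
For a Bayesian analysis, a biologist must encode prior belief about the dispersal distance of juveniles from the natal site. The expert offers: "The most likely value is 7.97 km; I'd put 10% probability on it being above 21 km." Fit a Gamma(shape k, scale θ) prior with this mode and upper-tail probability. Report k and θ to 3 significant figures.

Gamma(k,θ) with k>1 has mode (k−1)θ, so θ = 7.97/(k−1).
Need P(X < 21) = 0.9 with θ tied to k this way. Start at k = 2, θ = 7.97: P(X<21) ≈ 0.739.
Too low — raise k to concentrate. Iterating converges to k ≈ 3.04.
Then θ = 7.97/(3.04−1) ≈ 3.9.

k ≈ 3.04, θ ≈ 3.9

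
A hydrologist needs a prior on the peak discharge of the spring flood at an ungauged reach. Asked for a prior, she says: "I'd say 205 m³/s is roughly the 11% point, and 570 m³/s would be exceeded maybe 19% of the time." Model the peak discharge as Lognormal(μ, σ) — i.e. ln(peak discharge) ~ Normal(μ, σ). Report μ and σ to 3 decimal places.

μ ≈ 5.919, σ ≈ 0.486

If T ~ Lognormal(μ,σ) then ln T ~ Normal(μ,σ), so the p-quantile of ln T is μ + z_p·σ.
ln(205) = 5.323 and ln(570) = 6.346; z_{0.11} = -1.227, z_{0.81} = 0.8779.
σ = (6.346 − 5.323)/(0.8779 − (-1.227)) = 0.486.
μ = 5.323 − (-1.227)·0.486 = 5.919.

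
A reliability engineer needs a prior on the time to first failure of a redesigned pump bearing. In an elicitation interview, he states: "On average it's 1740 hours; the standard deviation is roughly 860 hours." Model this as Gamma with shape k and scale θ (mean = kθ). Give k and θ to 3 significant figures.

k ≈ 4.09, θ ≈ 425

For Gamma(k, scale θ): mean = kθ, variance = kθ², so CV = 1/√k.
CV = SD/mean = 860/1740 = 0.4943, hence k = 1/CV² = 4.09.
Then θ = mean/k = 1740/4.09 = 425.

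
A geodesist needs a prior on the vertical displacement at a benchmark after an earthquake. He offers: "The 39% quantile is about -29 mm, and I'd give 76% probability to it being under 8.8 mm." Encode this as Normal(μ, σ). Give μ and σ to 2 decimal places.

μ = -18.29, σ = 38.35

For Normal(μ,σ), the p-quantile is μ + z_p·σ. Here z_{0.39} = -0.2793, z_{0.76} = 0.7063.
So -29 = μ − 0.2793σ and 8.8 = μ + 0.7063σ.
Subtracting: σ = (8.8 − -29)/(0.7063 − (-0.2793)) = 38.35.
Then μ = -29 − (-0.2793)·38.35 = -18.29.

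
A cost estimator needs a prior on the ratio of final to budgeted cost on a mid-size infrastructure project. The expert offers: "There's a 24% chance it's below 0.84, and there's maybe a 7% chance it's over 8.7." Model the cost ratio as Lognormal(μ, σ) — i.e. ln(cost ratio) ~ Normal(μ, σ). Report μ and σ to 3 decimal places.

If T ~ Lognormal(μ,σ) then ln T ~ Normal(μ,σ), so the p-quantile of ln T is μ + z_p·σ.
ln(0.84) = -0.1744 and ln(8.7) = 2.163; z_{0.24} = -0.7063, z_{0.93} = 1.476.
σ = (2.163 − -0.1744)/(1.476 − (-0.7063)) = 1.071.
μ = -0.1744 − (-0.7063)·1.071 = 0.582.

μ ≈ 0.582, σ ≈ 1.071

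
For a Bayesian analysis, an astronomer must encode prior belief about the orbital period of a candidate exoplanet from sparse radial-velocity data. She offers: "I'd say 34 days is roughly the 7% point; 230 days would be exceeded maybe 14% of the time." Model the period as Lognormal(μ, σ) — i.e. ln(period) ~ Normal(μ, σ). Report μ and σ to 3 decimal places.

If T ~ Lognormal(μ,σ) then ln T ~ Normal(μ,σ), so the p-quantile of ln T is μ + z_p·σ.
ln(34) = 3.526 and ln(230) = 5.438; z_{0.07} = -1.476, z_{0.86} = 1.08.
σ = (5.438 − 3.526)/(1.08 − (-1.476)) = 0.748.
μ = 3.526 − (-1.476)·0.748 = 4.630.

μ ≈ 4.630, σ ≈ 0.748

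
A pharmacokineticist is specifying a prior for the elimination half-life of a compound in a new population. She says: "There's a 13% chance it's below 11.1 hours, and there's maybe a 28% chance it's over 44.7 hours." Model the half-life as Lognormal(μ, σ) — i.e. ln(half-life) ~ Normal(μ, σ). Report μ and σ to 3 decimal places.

If T ~ Lognormal(μ,σ) then ln T ~ Normal(μ,σ), so the p-quantile of ln T is μ + z_p·σ.
ln(11.1) = 2.407 and ln(44.7) = 3.8; z_{0.13} = -1.126, z_{0.72} = 0.5828.
σ = (3.8 − 2.407)/(0.5828 − (-1.126)) = 0.815.
μ = 2.407 − (-1.126)·0.815 = 3.325.

μ ≈ 3.325, σ ≈ 0.815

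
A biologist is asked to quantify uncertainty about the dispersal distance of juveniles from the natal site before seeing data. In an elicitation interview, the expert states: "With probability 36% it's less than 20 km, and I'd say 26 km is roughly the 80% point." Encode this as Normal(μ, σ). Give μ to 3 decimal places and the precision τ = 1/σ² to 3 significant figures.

The p-quantile of Normal(μ,σ) is μ + z_p·σ, with z_{0.36} = -0.3585 and z_{0.8} = 0.8416.
Eliminate σ: μ = (z₂·x₁ − z₁·x₂)/(z₂ − z₁) = (0.8416·20 − (-0.3585)·26)/1.2 = 21.792.
Then σ = (x₂ − x₁)/(z₂ − z₁) = (26 − 20)/1.2 = 5.000.
Precision τ = 1/σ² = 1/5² = 0.04.

μ = 21.792, τ = 0.04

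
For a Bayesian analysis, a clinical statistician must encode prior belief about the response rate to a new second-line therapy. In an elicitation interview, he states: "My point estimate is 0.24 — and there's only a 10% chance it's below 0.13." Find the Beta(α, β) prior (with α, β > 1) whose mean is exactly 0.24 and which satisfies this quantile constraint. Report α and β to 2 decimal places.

With mean 0.24 fixed, write α = 0.24s, β = 0.76s where s = α+β.
Need P(θ < 0.13) = 0.1 under Beta(0.24s, 0.76s). Normal approximation: (q−m)/√(m(1−m)/s) ≈ z_{0.1} = -1.28, so s ≈ 0.24·0.76·(-1.28)²/(0.13−0.24)² = 24.8.
At s = 24.8: P(θ<0.13) ≈ 0.083. Adjusting to match 0.1 gives s ≈ 21.66.
So α = 0.24·21.66 ≈ 5.20, β = 0.76·21.66 ≈ 16.46.

α ≈ 5.20, β ≈ 16.46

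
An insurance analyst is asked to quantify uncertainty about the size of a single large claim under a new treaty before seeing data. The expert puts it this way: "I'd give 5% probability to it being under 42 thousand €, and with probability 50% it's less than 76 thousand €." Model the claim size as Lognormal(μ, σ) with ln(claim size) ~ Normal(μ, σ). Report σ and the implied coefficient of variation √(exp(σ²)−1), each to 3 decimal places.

σ ≈ 0.361, CV ≈ 0.373

If T ~ Lognormal(μ,σ) then ln T ~ Normal(μ,σ), so the p-quantile of ln T is μ + z_p·σ.
ln(42) = 3.738 and ln(76) = 4.331; z_{0.05} = -1.645, z_{0.5} = 0.
σ = (4.331 − 3.738)/(0 − (-1.645)) = 0.361.
μ = 3.738 − (-1.645)·0.361 = 4.331.
CV = √(exp(σ²)−1) = √(exp(0.1300)−1) = 0.373.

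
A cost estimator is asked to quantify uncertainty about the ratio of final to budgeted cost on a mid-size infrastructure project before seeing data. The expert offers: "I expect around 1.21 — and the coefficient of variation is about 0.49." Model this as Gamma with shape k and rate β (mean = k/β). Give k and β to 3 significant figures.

k ≈ 4.16, β ≈ 3.44

For Gamma(k, rate β): mean = k/β, variance = k/β², so CV = 1/√k.
CV = 0.49, hence k = 1/CV² = 4.16.
Then β = k/mean = 4.16/1.21 = 3.44.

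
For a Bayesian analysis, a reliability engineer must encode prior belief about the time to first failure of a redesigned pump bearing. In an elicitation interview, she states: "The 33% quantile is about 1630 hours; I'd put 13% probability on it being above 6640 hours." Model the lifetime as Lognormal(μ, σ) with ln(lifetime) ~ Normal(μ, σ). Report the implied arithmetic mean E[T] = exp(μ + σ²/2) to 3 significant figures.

If T ~ Lognormal(μ,σ) then ln T ~ Normal(μ,σ), so the p-quantile of ln T is μ + z_p·σ.
ln(1630) = 7.396 and ln(6640) = 8.801; z_{0.33} = -0.4399, z_{0.87} = 1.126.
σ = (8.801 − 7.396)/(1.126 − (-0.4399)) = 0.897.
μ = 7.396 − (-0.4399)·0.897 = 7.791.
E[T] = exp(μ + σ²/2) = exp(7.791 + 0.4021) = 3620 hours.

E[T] ≈ 3620 hours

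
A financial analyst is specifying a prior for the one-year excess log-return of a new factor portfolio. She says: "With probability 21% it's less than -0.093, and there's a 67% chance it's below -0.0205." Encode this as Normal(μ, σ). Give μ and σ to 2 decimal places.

μ = -0.05, σ = 0.06

For Normal(μ,σ), the p-quantile is μ + z_p·σ. Here z_{0.21} = -0.8064, z_{0.67} = 0.4399.
So -0.093 = μ − 0.8064σ and -0.0205 = μ + 0.4399σ.
Subtracting: σ = (-0.0205 − -0.093)/(0.4399 − (-0.8064)) = 0.06.
Then μ = -0.093 − (-0.8064)·0.06 = -0.05.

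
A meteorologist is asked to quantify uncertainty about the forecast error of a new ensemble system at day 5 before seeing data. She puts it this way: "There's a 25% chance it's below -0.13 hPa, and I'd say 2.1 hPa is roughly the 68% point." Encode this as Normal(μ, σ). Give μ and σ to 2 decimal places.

The p-quantile of Normal(μ,σ) is μ + z_p·σ, with z_{0.25} = -0.6745 and z_{0.68} = 0.4677.
Eliminate σ: μ = (z₂·x₁ − z₁·x₂)/(z₂ − z₁) = (0.4677·-0.13 − (-0.6745)·2.1)/1.142 = 1.19.
Then σ = (x₂ − x₁)/(z₂ − z₁) = (2.1 − -0.13)/1.142 = 1.95.

μ = 1.19, σ = 1.95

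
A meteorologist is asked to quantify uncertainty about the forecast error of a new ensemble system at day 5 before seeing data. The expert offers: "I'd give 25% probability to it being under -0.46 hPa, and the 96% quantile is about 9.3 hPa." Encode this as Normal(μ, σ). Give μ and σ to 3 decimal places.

For Normal(μ,σ), the p-quantile is μ + z_p·σ. Here z_{0.25} = -0.6745, z_{0.96} = 1.751.
So -0.46 = μ − 0.6745σ and 9.3 = μ + 1.751σ.
Subtracting: σ = (9.3 − -0.46)/(1.751 − (-0.6745)) = 4.024.
Then μ = -0.46 − (-0.6745)·4.024 = 2.254.

μ = 2.254, σ = 4.024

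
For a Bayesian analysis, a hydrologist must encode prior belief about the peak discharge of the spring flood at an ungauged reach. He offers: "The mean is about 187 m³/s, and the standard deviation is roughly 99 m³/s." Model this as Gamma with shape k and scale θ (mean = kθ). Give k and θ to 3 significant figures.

For Gamma(k, scale θ): mean = kθ, variance = kθ², so CV = 1/√k.
CV = SD/mean = 99/187 = 0.5294, hence k = 1/CV² = 3.57.
Then θ = mean/k = 187/3.57 = 52.4.

k ≈ 3.57, θ ≈ 52.4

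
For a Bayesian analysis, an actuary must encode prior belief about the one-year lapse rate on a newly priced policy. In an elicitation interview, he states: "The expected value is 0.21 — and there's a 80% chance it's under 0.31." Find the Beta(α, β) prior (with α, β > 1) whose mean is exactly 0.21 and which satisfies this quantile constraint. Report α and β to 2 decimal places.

With mean 0.21 fixed, write α = 0.21s, β = 0.79s where s = α+β.
Need P(θ < 0.31) = 0.8 under Beta(0.21s, 0.79s). Normal approximation: (q−m)/√(m(1−m)/s) ≈ z_{0.8} = 0.842, so s ≈ 0.21·0.79·(0.842)²/(0.31−0.21)² = 11.8.
At s = 11.8: P(θ<0.31) ≈ 0.813. Adjusting to match 0.8 gives s ≈ 10.05.
So α = 0.21·10.05 ≈ 2.11, β = 0.79·10.05 ≈ 7.94.

α ≈ 2.11, β ≈ 7.94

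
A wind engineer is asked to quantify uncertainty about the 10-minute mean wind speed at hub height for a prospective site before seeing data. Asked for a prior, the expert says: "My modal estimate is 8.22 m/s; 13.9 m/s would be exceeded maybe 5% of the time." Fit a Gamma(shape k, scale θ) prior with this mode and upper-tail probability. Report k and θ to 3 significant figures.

k ≈ 11.1, θ ≈ 0.812

Gamma(k,θ) with k>1 has mode (k−1)θ, so θ = 8.22/(k−1).
Need P(X < 13.9) = 0.95 with θ tied to k this way. Start at k = 2, θ = 8.22: P(X<13.9) ≈ 0.504.
Too low — raise k to concentrate. Iterating converges to k ≈ 11.1.
Then θ = 8.22/(11.1−1) ≈ 0.812.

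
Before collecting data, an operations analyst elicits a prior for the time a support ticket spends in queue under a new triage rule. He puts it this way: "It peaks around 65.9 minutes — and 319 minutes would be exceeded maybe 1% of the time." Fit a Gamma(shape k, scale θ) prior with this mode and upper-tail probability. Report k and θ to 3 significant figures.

k ≈ 2.59, θ ≈ 41.4

Gamma(k,θ) with k>1 has mode (k−1)θ, so θ = 65.9/(k−1).
Need P(X < 319) = 0.99 with θ tied to k this way. Start at k = 2, θ = 65.9: P(X<319) ≈ 0.954.
Too low — raise k to concentrate. Iterating converges to k ≈ 2.59.
Then θ = 65.9/(2.59−1) ≈ 41.4.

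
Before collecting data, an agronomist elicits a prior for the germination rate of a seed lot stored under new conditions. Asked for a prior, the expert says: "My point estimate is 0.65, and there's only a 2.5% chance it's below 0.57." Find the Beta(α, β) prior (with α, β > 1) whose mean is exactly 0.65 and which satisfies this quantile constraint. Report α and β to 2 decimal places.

With mean 0.65 fixed, write α = 0.65s, β = 0.35s where s = α+β.
Need P(θ < 0.57) = 0.025 under Beta(0.65s, 0.35s). Normal approximation: (q−m)/√(m(1−m)/s) ≈ z_{0.025} = -1.96, so s ≈ 0.65·0.35·(-1.96)²/(0.57−0.65)² = 136.6.
At s = 136.6: P(θ<0.57) ≈ 0.027. Adjusting to match 0.025 gives s ≈ 142.14.
So α = 0.65·142.14 ≈ 92.39, β = 0.35·142.14 ≈ 49.75.

α ≈ 92.39, β ≈ 49.75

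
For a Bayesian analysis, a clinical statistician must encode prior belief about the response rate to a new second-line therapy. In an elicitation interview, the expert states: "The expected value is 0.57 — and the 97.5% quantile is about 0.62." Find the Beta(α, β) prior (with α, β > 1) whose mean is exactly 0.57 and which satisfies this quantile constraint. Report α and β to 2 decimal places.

α ≈ 210.80, β ≈ 159.03

With mean 0.57 fixed, write α = 0.57s, β = 0.43s where s = α+β.
Need P(θ < 0.62) = 0.975 under Beta(0.57s, 0.43s). Normal approximation: (q−m)/√(m(1−m)/s) ≈ z_{0.975} = 1.96, so s ≈ 0.57·0.43·(1.96)²/(0.62−0.57)² = 376.6.
At s = 376.6: P(θ<0.62) ≈ 0.976. Adjusting to match 0.975 gives s ≈ 369.83.
So α = 0.57·369.83 ≈ 210.80, β = 0.43·369.83 ≈ 159.03.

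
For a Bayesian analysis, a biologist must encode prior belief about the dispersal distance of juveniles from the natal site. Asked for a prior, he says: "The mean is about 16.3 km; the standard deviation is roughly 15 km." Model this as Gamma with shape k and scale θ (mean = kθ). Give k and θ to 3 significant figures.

k ≈ 1.18, θ ≈ 13.8

For Gamma(k, scale θ): mean = kθ, variance = kθ², so CV = 1/√k.
CV = SD/mean = 15/16.3 = 0.9202, hence k = 1/CV² = 1.18.
Then θ = mean/k = 16.3/1.18 = 13.8.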